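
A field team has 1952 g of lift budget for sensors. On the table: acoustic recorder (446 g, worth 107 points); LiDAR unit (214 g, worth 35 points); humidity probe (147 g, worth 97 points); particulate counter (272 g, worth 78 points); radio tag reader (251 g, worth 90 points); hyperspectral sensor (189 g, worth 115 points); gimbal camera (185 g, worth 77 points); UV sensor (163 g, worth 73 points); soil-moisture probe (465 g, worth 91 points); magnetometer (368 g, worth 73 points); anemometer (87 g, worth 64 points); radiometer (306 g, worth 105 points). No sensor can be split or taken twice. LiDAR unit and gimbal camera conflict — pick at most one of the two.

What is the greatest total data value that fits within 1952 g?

733

Taking acoustic recorder + humidity probe + particulate counter + radio tag reader + hyperspectral sensor + gimbal camera + anemometer + radiometer: 1883 g used, 733 in data value.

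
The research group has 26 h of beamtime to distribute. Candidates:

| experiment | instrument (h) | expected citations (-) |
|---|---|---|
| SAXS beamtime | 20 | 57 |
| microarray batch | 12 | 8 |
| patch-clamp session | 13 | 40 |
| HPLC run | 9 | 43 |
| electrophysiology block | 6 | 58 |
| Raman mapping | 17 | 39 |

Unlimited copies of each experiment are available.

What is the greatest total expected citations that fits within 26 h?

232

Ranking by ratio (expected citations/h): electrophysiology block 9.67, HPLC run 4.78, patch-clamp session 3.08, SAXS beamtime 2.85.
The ratio ordering already packs tightly: 4×electrophysiology block, 24 h, 232.
Every other selection either busts 26 h or fails to beat 232.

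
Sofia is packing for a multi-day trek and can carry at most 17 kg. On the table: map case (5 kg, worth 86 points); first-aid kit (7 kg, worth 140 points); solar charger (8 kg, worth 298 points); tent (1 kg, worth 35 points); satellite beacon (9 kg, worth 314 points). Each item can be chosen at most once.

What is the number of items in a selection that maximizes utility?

2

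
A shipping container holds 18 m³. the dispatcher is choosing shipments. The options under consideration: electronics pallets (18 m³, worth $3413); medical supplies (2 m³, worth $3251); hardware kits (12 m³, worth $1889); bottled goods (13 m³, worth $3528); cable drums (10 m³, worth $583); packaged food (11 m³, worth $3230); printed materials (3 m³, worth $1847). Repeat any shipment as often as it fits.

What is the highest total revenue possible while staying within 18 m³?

29259

Taking 9×medical supplies: 18 m³ used, 29259 in revenue.
That's the maximum — no swap from here does better than 29259.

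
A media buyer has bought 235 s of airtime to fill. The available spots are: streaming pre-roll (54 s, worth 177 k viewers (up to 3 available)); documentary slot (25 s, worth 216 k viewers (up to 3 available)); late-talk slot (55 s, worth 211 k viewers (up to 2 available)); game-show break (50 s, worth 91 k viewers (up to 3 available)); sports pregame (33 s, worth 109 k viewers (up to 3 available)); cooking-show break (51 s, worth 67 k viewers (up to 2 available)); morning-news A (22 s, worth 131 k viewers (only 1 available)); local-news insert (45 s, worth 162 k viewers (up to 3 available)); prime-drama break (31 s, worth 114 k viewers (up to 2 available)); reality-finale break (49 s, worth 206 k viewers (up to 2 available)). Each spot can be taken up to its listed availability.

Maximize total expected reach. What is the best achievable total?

Ranking by ratio (expected reach/s): documentary slot 8.64, morning-news A 5.95, reality-finale break 4.20.
A density-first pass picks 3×documentary slot + morning-news A + prime-drama break + 2×reality-finale break — 1305 at 226 s.
Dropping reality-finale break frees 49 s; slotting in late-talk slot (55 s) lifts the total to 1310 at 232 s.
Every other selection either busts 235 s or exceeds an availability limit or fails to beat 1310.

1310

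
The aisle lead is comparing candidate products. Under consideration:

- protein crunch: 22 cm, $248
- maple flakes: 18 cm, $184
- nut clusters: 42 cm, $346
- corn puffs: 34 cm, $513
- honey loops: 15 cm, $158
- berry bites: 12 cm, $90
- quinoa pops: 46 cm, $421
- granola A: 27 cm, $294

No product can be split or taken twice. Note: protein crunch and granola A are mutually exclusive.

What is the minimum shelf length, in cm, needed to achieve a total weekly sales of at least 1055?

88

Minimise cm subject to total weekly sales ≥ 1055.
Taking corn puffs + honey loops + berry bites + granola A gives 1055 (≥ 1055) for 88 cm.
Below 88 cm the best achievable stays under 1055.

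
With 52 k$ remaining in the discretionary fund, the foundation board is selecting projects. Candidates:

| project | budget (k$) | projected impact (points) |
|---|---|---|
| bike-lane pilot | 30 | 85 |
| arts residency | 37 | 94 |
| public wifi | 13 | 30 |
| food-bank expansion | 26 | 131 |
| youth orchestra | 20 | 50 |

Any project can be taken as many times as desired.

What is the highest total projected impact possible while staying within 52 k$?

Density check — food-bank expansion 5.04, bike-lane pilot 2.83, arts residency 2.54, youth orchestra 2.50 are the best per k$.
Best packing: 2×food-bank expansion — 52 k$, 262 total.
No other feasible combination exceeds 262.

262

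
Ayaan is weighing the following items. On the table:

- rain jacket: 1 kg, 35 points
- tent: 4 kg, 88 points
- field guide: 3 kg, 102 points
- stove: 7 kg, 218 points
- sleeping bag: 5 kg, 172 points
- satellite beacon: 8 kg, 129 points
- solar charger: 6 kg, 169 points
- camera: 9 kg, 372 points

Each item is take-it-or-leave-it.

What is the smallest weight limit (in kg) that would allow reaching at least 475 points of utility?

13

Look for the lowest-weight combination reaching 475.
rain jacket + field guide + camera reaches 509 using 13 kg.
Below 13 kg the best achievable stays under 475.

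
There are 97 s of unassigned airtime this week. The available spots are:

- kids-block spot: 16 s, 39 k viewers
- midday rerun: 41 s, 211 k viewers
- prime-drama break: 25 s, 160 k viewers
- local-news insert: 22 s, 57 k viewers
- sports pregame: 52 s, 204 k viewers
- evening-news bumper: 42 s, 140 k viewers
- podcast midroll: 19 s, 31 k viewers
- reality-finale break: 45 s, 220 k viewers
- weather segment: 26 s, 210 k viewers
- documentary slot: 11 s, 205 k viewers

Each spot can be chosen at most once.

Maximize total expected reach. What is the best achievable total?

665

Ranking by ratio (expected reach/s): documentary slot 18.64, weather segment 8.08, prime-drama break 6.40.
Greedy by ratio would take prime-drama break + local-news insert + weather segment + documentary slot: 84 s used, total 632.
The 47 s tied up in prime-drama break and local-news insert is better spent on kids-block spot + midday rerun — total rises to 665 (94 s).
That's the maximum — no swap from here does better than 665.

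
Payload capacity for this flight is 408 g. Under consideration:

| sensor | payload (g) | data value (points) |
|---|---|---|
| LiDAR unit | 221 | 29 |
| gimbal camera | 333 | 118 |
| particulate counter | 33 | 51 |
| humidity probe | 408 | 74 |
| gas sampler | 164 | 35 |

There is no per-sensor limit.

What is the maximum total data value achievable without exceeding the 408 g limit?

Taking 12×particulate counter: 396 g used, 612 in data value.
Every other selection either busts 408 g or fails to beat 612.

612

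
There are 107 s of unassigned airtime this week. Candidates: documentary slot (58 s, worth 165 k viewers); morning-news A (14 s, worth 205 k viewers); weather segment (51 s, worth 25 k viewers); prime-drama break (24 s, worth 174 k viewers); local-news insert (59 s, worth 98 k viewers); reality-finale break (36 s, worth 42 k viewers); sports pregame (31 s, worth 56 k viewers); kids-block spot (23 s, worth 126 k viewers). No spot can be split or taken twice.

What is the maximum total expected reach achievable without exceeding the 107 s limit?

By expected reach per s: morning-news A 14.64, prime-drama break 7.25, kids-block spot 5.48 lead.
The ratio ordering already packs tightly: morning-news A + prime-drama break + sports pregame + kids-block spot, 92 s, 561.
Every other selection either busts 107 s or fails to beat 561.

561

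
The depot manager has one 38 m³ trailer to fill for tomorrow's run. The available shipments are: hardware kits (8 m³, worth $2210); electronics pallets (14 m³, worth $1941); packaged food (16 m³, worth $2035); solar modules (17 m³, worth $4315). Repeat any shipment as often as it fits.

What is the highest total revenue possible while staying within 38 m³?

8840

Ranking by ratio (revenue/m³): hardware kits 276.25, solar modules 253.82, electronics pallets 138.64.
The ratio ordering already packs tightly: 4×hardware kits, 32 m³, 8840.
That's the maximum — no swap from here does better than 8840.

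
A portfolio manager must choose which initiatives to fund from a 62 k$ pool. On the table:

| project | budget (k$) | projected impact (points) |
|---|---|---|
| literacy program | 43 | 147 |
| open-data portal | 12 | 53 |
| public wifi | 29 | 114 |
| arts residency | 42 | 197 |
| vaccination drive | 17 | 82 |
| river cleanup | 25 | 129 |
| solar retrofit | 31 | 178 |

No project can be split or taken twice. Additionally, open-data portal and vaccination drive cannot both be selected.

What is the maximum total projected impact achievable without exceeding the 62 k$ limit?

307

Density check — solar retrofit 5.74, river cleanup 5.16, vaccination drive 4.82, arts residency 4.69 are the best per k$.
Taking river cleanup + solar retrofit: 56 k$ used, 307 in projected impact.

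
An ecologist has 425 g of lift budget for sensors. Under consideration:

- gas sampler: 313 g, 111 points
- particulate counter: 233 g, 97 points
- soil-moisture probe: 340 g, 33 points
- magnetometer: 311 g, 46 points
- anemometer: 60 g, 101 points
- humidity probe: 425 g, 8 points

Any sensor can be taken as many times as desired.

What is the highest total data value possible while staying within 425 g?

Taking 7×anemometer: 420 g used, 707 in data value.
Every other selection either busts 425 g or fails to beat 707.

707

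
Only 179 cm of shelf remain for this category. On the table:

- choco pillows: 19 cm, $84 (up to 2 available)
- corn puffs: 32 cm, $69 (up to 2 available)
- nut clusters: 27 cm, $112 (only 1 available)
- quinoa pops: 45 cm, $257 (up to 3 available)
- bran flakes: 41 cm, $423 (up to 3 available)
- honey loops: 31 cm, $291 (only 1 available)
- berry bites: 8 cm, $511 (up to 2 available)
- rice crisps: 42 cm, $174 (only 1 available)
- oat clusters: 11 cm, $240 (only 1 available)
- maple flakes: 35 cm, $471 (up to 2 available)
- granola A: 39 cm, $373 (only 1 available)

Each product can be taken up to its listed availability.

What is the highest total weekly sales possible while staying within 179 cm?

3050

Density check — berry bites 63.88, oat clusters 21.82, maple flakes 13.46, bran flakes 10.32 are the best per cm.
2×bran flakes + 2×berry bites + oat clusters + 2×maple flakes uses 179 of the 179 cm and totals 3050.
That's the maximum — no swap from here does better than 3050.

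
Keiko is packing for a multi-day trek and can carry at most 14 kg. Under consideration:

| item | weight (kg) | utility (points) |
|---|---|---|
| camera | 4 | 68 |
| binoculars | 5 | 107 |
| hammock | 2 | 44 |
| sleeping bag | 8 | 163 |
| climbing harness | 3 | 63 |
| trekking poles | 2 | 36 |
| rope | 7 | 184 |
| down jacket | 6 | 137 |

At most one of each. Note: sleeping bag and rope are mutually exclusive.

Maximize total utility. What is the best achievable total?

335

The ratio heuristic lands on rope + down jacket (321) but leaves 1 kg idle.
The 6 kg tied up in down jacket is better spent on binoculars + hammock — total rises to 335 (14 kg).
Runner-up binoculars + trekking poles + rope tops out at 327.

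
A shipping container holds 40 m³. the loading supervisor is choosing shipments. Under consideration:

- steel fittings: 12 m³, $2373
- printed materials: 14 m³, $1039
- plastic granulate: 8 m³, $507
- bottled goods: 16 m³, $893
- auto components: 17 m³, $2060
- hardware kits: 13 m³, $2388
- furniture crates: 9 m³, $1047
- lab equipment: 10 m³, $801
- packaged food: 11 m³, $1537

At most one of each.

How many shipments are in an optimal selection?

3

Optimal total is 6298.
One optimal bundle: steel fittings + hardware kits + packaged food (36 m³).
All optima have 3 shipments.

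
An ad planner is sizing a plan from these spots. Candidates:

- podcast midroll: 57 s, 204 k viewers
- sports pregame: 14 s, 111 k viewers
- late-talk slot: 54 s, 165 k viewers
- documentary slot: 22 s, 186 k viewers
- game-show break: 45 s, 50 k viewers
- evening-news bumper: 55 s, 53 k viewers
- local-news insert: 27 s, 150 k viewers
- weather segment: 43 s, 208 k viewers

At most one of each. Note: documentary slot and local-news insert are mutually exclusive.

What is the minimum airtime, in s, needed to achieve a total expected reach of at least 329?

65

Minimise s subject to total expected reach ≥ 329.
Taking documentary slot + weather segment gives 394 (≥ 329) for 65 s.
Below 65 s the best achievable stays under 329.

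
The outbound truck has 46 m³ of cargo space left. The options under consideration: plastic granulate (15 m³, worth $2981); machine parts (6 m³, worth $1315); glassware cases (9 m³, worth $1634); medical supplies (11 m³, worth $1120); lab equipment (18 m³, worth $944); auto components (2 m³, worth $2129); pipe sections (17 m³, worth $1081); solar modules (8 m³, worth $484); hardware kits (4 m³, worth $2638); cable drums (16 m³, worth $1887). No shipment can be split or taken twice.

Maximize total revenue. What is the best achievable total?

11269

By revenue per m³: auto components 1064.50, hardware kits 659.50, machine parts 219.17 lead.
The ratio heuristic lands on plastic granulate + machine parts + glassware cases + auto components + solar modules + hardware kits (11181) but leaves 2 m³ idle.
Replace machine parts and solar modules with cable drums: the trade gains 88 net, giving 11269 at 46 m³.
Runner-up plastic granulate + machine parts + glassware cases + auto components + solar modules + hardware kits tops out at 11181.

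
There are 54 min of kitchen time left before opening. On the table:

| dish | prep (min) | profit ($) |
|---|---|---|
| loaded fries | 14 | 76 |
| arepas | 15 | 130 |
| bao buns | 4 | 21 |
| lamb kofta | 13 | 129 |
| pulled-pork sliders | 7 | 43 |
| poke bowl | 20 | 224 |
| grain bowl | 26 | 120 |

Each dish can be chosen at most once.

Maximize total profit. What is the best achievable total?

504

Taking arepas + bao buns + lamb kofta + poke bowl: 52 min used, 504 in profit.
Runner-up arepas + lamb kofta + poke bowl tops out at 483.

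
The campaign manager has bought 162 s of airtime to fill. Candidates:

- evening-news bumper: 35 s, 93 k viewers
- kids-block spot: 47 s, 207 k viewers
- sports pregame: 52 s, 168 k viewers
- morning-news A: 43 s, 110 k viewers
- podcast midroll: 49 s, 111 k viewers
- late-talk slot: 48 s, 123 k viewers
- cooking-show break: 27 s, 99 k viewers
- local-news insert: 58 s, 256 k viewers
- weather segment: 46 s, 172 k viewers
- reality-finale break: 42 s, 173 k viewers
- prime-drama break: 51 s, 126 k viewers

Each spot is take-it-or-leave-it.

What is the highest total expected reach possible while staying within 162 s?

651

By expected reach per s: local-news insert 4.41, kids-block spot 4.40, reality-finale break 4.12, weather segment 3.74 lead.
Taking the top-ratio spots first gives kids-block spot + local-news insert + reality-finale break for 636 (147 s).
Replace local-news insert with cooking-show break + weather segment: the trade gains 15 net, giving 651 at 162 s.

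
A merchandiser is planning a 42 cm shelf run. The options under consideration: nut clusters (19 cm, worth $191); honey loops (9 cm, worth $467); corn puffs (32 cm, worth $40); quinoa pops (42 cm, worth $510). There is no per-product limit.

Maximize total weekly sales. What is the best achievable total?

1868

4×honey loops uses 36 of the 42 cm and totals 1868.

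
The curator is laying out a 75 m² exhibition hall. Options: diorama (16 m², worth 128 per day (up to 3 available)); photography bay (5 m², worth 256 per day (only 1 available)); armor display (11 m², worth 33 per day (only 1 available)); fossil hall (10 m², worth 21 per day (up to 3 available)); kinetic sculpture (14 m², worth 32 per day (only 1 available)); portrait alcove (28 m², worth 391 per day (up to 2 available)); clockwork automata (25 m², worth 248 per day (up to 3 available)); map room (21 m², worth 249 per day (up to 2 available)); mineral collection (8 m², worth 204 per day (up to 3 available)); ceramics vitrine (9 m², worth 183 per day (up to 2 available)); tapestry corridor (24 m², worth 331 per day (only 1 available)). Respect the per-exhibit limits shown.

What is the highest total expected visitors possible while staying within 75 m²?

1625

Photography bay + portrait alcove + 3×mineral collection + 2×ceramics vitrine uses 75 of the 75 m² and totals 1625.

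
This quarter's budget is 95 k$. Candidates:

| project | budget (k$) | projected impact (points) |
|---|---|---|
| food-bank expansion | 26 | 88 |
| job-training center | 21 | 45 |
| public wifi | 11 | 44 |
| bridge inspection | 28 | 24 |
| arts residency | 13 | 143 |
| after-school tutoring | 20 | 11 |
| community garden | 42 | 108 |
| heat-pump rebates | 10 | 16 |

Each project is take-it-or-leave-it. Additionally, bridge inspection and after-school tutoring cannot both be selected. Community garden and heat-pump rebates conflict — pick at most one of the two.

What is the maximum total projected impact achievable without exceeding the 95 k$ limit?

By projected impact per k$: arts residency 11.00, public wifi 4.00, food-bank expansion 3.38, community garden 2.57 lead.
Best packing: food-bank expansion + public wifi + arts residency + community garden — 92 k$, 383 total.
The closest alternative, job-training center + public wifi + arts residency + community garden, reaches only 340.

383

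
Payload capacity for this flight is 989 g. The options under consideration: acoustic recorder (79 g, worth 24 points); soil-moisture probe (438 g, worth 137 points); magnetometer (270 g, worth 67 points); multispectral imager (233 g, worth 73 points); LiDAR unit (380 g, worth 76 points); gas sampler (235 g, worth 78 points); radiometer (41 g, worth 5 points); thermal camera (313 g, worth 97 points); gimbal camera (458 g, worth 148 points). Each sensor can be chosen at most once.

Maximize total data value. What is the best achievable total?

The ratio heuristic lands on multispectral imager + gas sampler + radiometer + gimbal camera (304) but leaves 22 g idle.
The 499 g tied up in radiometer and gimbal camera is better spent on acoustic recorder + soil-moisture probe — total rises to 312 (985 g).
Soil-moisture probe + gas sampler + thermal camera matches that 312 at 986 g; no feasible combination exceeds it.

312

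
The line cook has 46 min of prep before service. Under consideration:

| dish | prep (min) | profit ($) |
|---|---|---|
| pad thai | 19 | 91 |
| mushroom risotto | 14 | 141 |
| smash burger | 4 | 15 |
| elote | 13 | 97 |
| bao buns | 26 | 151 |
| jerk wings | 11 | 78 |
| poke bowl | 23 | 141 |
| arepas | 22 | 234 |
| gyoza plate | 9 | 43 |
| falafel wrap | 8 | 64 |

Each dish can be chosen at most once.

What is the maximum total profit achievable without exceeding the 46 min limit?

Mushroom risotto + arepas + falafel wrap uses 44 of the 46 min and totals 439.
Runner-up mushroom risotto + arepas + gyoza plate tops out at 418.

439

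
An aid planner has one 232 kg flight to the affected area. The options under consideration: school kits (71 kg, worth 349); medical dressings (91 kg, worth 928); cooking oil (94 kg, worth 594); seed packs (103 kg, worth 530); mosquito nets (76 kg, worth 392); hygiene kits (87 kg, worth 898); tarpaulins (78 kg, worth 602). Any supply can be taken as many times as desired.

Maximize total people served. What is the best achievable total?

1856

Taking the top-ratio supplies first gives 2×hygiene kits for 1796 (174 kg).
The 174 kg tied up in 2×hygiene kits is better spent on 2×medical dressings — total rises to 1856 (182 kg).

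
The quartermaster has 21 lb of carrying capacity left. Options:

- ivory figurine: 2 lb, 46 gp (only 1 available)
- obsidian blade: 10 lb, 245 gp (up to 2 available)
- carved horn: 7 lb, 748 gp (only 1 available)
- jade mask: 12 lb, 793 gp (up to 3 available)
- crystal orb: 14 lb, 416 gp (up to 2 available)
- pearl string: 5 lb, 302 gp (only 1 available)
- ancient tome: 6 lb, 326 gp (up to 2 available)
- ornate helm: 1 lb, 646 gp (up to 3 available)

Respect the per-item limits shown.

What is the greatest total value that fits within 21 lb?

3314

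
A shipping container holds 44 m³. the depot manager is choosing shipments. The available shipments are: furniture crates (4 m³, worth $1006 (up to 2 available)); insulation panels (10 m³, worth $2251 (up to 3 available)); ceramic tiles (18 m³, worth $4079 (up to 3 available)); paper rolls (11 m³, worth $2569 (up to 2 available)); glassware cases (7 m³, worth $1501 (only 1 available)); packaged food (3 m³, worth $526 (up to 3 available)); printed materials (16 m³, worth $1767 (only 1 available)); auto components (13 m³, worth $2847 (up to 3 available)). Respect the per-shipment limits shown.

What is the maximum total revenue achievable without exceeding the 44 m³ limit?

10223

Taking the top-ratio shipments first gives 2×furniture crates + insulation panels + 2×paper rolls + packaged food for 9927 (43 m³).
Dropping furniture crates and insulation panels and packaged food frees 17 m³; slotting in ceramic tiles (18 m³) lifts the total to 10223 at 44 m³.
Every other selection either busts 44 m³ or exceeds an availability limit or fails to beat 10223.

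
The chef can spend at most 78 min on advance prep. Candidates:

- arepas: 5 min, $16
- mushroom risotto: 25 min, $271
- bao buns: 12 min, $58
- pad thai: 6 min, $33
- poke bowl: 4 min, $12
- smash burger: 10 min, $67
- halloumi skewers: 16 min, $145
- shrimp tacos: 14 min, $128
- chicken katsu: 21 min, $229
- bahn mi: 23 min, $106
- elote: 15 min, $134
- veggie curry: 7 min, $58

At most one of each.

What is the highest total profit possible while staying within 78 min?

779

By profit per min: chicken katsu 10.90, mushroom risotto 10.84, shrimp tacos 9.14, halloumi skewers 9.06 lead.
A density-first pass picks mushroom risotto + halloumi skewers + shrimp tacos + chicken katsu — 773 at 76 min.
Dropping shrimp tacos frees 14 min; slotting in elote (15 min) lifts the total to 779 at 77 min.
Next best is mushroom risotto + halloumi skewers + shrimp tacos + chicken katsu at 773 (76 min) — short by 6.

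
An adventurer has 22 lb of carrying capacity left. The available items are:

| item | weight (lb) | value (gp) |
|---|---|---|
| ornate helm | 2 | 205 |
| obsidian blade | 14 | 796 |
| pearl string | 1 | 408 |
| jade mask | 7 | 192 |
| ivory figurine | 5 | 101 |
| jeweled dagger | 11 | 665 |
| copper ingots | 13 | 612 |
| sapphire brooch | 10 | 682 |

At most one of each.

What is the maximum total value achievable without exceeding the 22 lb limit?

1755

Filling by ratio: ornate helm + pearl string + jade mask + sapphire brooch for 1487, with 2 lb left unused.
The 9 lb tied up in ornate helm and jade mask is better spent on jeweled dagger — total rises to 1755 (22 lb).
Runner-up ornate helm + obsidian blade + pearl string + ivory figurine tops out at 1510.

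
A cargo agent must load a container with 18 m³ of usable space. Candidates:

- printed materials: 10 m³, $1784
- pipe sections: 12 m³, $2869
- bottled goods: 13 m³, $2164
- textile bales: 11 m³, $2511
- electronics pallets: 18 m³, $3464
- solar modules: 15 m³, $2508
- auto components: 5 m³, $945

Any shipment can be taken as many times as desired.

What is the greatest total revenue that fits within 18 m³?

The ratio ordering already packs tightly: pipe sections + auto components, 17 m³, 3814.
Nothing else within 18 m³ beats 3814.

3814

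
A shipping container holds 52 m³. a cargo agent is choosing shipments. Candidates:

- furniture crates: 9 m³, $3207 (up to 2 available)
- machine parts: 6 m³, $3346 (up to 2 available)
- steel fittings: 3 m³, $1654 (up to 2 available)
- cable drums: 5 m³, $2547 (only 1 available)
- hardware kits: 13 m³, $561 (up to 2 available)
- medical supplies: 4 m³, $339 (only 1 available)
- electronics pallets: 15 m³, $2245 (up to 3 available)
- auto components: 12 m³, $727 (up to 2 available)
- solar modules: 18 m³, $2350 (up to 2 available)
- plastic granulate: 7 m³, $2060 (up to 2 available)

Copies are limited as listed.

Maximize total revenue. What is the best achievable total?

21427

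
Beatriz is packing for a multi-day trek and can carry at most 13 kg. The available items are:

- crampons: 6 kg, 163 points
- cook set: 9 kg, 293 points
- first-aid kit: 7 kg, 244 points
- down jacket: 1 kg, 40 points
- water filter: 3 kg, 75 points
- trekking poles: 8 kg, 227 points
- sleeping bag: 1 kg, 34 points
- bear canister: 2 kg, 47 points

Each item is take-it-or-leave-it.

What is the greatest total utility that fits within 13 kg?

Greedy by ratio would take first-aid kit + down jacket + water filter + sleeping bag: 12 kg used, total 393.
Replace first-aid kit and water filter with cook set + bear canister: the trade gains 21 net, giving 414 at 13 kg.
An exhaustive check of the 256 subsets confirms 414.

414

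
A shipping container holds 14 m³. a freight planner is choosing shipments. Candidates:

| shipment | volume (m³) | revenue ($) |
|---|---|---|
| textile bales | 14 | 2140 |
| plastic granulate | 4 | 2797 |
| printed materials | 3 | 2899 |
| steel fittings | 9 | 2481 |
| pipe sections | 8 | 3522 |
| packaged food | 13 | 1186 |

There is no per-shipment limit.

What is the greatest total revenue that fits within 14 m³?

11596

The ratio ordering already packs tightly: 4×printed materials, 12 m³, 11596.
Every other selection either busts 14 m³ or fails to beat 11596.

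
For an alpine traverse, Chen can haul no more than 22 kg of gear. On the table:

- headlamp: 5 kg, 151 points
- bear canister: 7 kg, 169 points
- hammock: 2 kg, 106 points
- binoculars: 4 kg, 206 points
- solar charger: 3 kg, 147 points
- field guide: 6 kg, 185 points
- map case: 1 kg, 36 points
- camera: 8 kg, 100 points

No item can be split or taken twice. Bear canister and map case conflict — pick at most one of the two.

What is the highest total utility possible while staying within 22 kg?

831

Density check — hammock 53.00, binoculars 51.50, solar charger 49.00 are the best per kg.
Headlamp + hammock + binoculars + solar charger + field guide + map case uses 21 of the 22 kg and totals 831.
Next best is bear canister + hammock + binoculars + solar charger + field guide at 813 (22 kg) — short by 18.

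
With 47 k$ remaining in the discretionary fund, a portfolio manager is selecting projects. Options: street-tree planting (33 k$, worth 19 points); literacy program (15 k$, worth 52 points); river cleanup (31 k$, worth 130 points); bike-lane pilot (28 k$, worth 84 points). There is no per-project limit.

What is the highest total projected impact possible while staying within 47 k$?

182

Ranking by ratio (projected impact/k$): river cleanup 4.19, literacy program 3.47, bike-lane pilot 3.00.
Best packing: literacy program + river cleanup — 46 k$, 182 total.
The spare 1 k$ is too small for any remaining project, and no exchange beats 182.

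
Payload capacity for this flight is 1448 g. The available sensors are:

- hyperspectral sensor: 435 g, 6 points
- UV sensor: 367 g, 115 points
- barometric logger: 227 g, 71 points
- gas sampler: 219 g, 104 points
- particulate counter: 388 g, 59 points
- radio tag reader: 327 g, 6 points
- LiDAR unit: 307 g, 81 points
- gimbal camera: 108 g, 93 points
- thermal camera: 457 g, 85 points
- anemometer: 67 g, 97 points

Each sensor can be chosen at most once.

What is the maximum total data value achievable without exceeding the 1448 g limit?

The ratio heuristic lands on UV sensor + barometric logger + gas sampler + LiDAR unit + gimbal camera + anemometer (561) but leaves 153 g idle.
The 307 g tied up in LiDAR unit is better spent on thermal camera — total rises to 565 (1445 g).
Runner-up UV sensor + barometric logger + gas sampler + LiDAR unit + gimbal camera + anemometer tops out at 561.

565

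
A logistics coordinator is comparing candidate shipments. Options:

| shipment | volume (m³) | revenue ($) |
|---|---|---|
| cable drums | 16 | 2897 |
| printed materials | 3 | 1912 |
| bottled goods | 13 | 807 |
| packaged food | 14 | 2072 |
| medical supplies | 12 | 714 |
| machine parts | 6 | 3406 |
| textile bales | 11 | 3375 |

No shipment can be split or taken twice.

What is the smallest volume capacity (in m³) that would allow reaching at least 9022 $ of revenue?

32

Need the lightest bundle worth ≥ 9022.
printed materials + medical supplies + machine parts + textile bales: 9407 revenue at 32 m³.
Any bundle with less than 32 m³ falls short of 9022.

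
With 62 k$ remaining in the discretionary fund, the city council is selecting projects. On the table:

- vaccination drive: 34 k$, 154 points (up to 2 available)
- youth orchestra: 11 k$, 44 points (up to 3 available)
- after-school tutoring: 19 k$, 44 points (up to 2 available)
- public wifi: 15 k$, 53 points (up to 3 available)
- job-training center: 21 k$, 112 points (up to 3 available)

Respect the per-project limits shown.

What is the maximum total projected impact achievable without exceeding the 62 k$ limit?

277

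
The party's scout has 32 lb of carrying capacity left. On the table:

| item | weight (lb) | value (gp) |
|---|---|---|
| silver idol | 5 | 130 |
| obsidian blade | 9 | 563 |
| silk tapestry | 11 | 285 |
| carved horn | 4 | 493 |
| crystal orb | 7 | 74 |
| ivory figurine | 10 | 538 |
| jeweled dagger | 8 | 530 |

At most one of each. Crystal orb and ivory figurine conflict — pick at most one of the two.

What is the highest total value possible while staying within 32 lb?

Taking obsidian blade + carved horn + ivory figurine + jeweled dagger: 31 lb used, 2124 in value.
The closest alternative, obsidian blade + silk tapestry + carved horn + jeweled dagger, reaches only 1871.

2124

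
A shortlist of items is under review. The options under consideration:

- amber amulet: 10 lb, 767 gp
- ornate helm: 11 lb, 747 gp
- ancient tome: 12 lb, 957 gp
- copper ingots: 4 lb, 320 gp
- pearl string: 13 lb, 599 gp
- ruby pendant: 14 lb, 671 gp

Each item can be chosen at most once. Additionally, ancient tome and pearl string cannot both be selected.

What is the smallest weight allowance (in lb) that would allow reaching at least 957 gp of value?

Look for the lowest-weight combination reaching 957.
Taking ancient tome gives 957 (≥ 957) for 12 lb.
Below 12 lb the best achievable stays under 957.

12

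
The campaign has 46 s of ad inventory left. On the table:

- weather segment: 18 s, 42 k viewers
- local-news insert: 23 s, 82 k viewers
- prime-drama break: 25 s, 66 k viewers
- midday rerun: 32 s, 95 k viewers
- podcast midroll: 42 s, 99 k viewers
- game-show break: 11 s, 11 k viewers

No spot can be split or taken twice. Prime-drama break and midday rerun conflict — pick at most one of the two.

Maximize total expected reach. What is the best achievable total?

Taking weather segment + local-news insert: 41 s used, 124 in expected reach.
Runner-up weather segment + prime-drama break tops out at 108.

124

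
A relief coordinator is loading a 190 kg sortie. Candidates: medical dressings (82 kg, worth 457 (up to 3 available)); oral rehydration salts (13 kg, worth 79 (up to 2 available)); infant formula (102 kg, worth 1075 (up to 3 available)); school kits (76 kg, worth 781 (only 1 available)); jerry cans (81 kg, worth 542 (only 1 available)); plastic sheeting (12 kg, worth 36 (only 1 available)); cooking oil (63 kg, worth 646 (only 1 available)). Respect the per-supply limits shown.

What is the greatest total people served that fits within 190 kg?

By people served per kg: infant formula 10.54, school kits 10.28, cooking oil 10.25 lead.
Infant formula + school kits + plastic sheeting uses 190 of the 190 kg and totals 1892.

1892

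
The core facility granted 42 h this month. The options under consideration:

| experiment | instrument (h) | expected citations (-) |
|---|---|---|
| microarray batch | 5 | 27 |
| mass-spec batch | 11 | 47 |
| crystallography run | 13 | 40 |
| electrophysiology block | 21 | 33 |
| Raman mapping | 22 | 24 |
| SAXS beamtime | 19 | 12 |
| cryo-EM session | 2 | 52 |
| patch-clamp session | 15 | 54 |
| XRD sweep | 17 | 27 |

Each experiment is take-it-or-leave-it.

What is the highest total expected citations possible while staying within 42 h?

193

By expected citations per h: cryo-EM session 26.00, microarray batch 5.40, mass-spec batch 4.27 lead.
Filling by ratio: microarray batch + mass-spec batch + cryo-EM session + patch-clamp session for 180, with 9 h left unused.
Dropping microarray batch frees 5 h; slotting in crystallography run (13 h) lifts the total to 193 at 41 h.
The spare 1 h is too small for any remaining experiment, and no exchange beats 193.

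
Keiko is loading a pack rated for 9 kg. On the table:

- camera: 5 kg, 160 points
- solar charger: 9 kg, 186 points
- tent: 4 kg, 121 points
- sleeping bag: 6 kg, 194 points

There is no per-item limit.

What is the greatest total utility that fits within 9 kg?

Ranking by ratio (utility/kg): sleeping bag 32.33, camera 32.00, tent 30.25.
The ratio heuristic lands on sleeping bag (194) but leaves 3 kg idle.
Dropping sleeping bag frees 6 kg; slotting in camera + tent (9 kg) lifts the total to 281 at 9 kg.
No other feasible combination exceeds 281.

281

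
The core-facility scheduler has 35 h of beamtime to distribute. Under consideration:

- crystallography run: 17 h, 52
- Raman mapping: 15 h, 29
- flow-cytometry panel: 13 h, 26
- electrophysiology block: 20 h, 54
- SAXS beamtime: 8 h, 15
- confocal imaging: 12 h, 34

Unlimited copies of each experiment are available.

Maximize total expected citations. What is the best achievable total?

104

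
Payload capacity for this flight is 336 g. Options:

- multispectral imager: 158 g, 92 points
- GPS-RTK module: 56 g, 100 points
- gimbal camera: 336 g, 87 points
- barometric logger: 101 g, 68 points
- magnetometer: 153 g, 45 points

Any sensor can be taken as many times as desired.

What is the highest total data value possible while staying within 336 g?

600

The ratio ordering already packs tightly: 6×GPS-RTK module, 336 g, 600.
Nothing else within 336 g beats 600.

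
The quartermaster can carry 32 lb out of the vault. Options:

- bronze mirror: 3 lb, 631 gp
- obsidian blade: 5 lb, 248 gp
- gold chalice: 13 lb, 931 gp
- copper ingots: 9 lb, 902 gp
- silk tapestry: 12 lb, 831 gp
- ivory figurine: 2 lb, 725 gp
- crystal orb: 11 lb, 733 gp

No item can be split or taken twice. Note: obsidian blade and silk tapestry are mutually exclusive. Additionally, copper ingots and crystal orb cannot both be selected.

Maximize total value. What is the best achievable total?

Best packing: bronze mirror + obsidian blade + gold chalice + copper ingots + ivory figurine — 32 lb, 3437 total.
Every other selection either busts 32 lb or breaks a pairing rule or fails to beat 3437.

3437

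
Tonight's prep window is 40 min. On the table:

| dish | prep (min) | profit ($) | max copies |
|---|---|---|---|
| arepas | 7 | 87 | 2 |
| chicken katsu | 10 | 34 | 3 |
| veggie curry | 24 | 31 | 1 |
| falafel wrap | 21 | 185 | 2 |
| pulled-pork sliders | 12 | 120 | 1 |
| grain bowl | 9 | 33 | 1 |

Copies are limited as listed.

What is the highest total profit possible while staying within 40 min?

By profit per min: arepas 12.43, pulled-pork sliders 10.00, falafel wrap 8.81, grain bowl 3.67 lead.
Greedy by ratio would take 2×arepas + pulled-pork sliders + grain bowl: 35 min used, total 327.
The 16 min tied up in arepas and grain bowl is better spent on falafel wrap — total rises to 392 (40 min).
That's the maximum — no swap from here does better than 392.

392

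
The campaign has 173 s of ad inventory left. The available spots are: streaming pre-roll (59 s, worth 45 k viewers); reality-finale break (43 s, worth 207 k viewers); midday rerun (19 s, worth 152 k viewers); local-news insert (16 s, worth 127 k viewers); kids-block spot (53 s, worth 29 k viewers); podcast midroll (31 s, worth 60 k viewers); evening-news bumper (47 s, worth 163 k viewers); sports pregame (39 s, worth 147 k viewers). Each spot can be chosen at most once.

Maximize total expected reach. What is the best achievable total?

Taking reality-finale break + midday rerun + local-news insert + evening-news bumper + sports pregame: 164 s used, 796 in expected reach.

796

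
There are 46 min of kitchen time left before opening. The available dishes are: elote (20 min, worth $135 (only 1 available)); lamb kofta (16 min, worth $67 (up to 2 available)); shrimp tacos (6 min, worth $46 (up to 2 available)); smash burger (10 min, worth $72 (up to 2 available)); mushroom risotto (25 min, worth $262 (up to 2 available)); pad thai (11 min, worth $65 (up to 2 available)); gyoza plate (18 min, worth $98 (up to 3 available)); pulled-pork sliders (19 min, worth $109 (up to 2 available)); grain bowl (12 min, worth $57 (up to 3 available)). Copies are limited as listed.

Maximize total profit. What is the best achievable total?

Greedy by ratio would take 2×shrimp tacos + mushroom risotto: 37 min used, total 354.
The 12 min tied up in 2×shrimp tacos is better spent on 2×smash burger — total rises to 406 (45 min).
That's the maximum — no swap from here does better than 406.

406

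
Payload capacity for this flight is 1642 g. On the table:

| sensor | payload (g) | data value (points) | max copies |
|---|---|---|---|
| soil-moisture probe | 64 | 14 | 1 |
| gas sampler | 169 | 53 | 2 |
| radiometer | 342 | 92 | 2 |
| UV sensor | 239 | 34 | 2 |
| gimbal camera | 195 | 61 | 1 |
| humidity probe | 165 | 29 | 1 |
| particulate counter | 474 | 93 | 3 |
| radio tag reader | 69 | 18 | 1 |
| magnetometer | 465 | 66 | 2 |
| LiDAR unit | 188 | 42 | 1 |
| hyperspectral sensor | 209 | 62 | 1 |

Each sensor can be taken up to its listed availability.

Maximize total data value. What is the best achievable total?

Taking the top-ratio sensors first gives soil-moisture probe + 2×gas sampler + 2×radiometer + gimbal camera + radio tag reader + hyperspectral sensor for 445 (1559 g).
The 133 g tied up in soil-moisture probe and radio tag reader is better spent on LiDAR unit — total rises to 455 (1614 g).
No other feasible combination exceeds 455.

455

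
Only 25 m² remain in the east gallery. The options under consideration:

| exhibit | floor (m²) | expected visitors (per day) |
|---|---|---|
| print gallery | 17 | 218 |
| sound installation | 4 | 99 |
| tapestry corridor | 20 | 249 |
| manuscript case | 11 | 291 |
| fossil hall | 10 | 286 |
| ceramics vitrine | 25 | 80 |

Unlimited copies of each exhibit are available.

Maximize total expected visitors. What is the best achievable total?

By expected visitors per m²: fossil hall 28.60, manuscript case 26.45, sound installation 24.75, print gallery 12.82 lead.
The ratio heuristic lands on sound installation + 2×fossil hall (671) but leaves 1 m² idle.
Dropping fossil hall frees 10 m²; slotting in manuscript case (11 m²) lifts the total to 676 at 25 m².
Every other selection either busts 25 m² or fails to beat 676.

676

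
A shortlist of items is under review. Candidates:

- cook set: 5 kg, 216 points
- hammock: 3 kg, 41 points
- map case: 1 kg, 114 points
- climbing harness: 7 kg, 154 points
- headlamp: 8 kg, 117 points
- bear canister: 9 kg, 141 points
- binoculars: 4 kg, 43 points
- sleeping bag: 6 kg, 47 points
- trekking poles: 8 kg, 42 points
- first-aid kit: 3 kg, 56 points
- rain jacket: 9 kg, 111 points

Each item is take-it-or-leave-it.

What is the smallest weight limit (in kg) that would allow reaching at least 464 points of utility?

Need the lightest bundle worth ≥ 464.
cook set + map case + climbing harness reaches 484 using 13 kg.
Below 13 kg the best achievable stays under 464.

13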